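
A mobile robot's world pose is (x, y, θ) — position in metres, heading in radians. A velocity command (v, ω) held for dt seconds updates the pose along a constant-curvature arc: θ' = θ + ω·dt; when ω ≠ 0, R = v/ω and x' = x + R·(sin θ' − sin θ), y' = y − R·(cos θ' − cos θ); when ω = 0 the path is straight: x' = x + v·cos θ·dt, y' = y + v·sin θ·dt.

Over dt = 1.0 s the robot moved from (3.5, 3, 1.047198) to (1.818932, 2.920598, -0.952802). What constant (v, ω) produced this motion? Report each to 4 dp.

Δθ = -0.952802 − 1.047198 = -2.000000
ω = Δθ/dt = -2.000000/1.0 = -2.0000
R = Δx/(sin θ' − sin θ) = 1.0000
v = R·ω = 1.0000·-2.0000 = -2.0000

v = -2.0000, ω = -2.0000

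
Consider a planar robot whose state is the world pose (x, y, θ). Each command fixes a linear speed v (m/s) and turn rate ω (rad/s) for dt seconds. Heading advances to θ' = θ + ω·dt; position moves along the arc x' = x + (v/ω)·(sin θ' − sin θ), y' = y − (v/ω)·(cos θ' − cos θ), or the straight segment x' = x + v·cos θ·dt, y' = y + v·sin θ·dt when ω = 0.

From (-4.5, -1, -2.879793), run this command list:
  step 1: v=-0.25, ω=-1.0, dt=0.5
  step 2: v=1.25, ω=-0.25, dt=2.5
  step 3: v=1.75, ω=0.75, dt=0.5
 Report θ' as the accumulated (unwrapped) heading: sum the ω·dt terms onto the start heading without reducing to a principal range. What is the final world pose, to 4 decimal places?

step 1: θ'=-3.3798 (R=0.2500) → pose (-4.3763, -0.9985, -3.3798)
step 2: θ'=-4.0048 (R=-5.0000) → pose (-6.9962, 0.6102, -4.0048)
step 3: θ'=-3.6298 (R=2.3333) → pose (-7.6749, 1.1543, -3.6298)

(-7.6749, 1.1543, -3.6298)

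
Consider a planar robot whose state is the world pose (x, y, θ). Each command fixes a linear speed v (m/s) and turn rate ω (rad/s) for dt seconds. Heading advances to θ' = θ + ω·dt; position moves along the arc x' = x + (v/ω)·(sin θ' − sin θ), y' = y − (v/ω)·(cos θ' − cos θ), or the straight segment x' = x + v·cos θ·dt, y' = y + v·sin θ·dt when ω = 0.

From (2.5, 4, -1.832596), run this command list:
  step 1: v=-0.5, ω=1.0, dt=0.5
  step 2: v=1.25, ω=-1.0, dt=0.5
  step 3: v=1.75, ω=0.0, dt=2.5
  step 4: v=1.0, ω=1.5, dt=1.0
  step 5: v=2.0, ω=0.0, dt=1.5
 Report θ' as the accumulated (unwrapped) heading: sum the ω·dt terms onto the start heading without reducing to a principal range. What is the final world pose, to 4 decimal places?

step 1: θ'=-1.3326 (R=-0.5000) → pose (2.5029, 4.2474, -1.3326)
step 2: θ'=-1.8326 (R=-1.2500) → pose (2.4956, 3.6289, -1.8326)
step 3: θ'=-1.8326 (straight) → pose (1.3633, -0.5970, -1.8326)
step 4: θ'=-0.3326 (R=0.6667) → pose (1.7896, -1.3997, -0.3326)
step 5: θ'=-0.3326 (straight) → pose (4.6252, -2.3792, -0.3326)

(4.6252, -2.3792, -0.3326)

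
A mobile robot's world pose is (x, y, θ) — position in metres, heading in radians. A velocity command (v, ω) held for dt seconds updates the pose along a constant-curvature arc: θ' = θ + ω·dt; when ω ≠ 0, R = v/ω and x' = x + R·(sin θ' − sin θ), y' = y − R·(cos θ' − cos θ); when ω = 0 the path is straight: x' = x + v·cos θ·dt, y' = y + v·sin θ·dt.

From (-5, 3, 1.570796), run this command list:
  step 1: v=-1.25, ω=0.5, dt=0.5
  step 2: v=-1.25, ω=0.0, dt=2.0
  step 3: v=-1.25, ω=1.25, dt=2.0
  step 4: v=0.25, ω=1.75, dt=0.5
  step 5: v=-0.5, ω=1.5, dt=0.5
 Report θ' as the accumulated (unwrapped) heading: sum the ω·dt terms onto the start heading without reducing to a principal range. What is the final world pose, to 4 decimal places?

step 1: θ'=1.8208 (R=-2.5000) → pose (-4.9223, 2.3815, 1.8208)
step 2: θ'=1.8208 (straight) → pose (-4.3038, -0.0408, 1.8208)
step 3: θ'=4.3208 (R=-1.0000) → pose (-2.4106, -0.1750, 4.3208)
step 4: θ'=5.1958 (R=0.1429) → pose (-2.4050, -0.2960, 5.1958)
step 5: θ'=5.9458 (R=-0.3333) → pose (-2.5898, -0.1364, 5.9458)

(-2.5898, -0.1364, 5.9458)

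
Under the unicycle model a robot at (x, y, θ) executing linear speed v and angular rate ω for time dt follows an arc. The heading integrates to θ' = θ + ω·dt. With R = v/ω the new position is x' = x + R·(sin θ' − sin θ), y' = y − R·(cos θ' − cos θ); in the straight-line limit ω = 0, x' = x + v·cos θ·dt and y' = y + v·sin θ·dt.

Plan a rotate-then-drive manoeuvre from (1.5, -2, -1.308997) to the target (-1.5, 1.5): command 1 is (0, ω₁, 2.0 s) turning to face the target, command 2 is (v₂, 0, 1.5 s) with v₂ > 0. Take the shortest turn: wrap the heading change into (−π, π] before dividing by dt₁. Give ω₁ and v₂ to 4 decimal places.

heading to target = atan2(1.5−-2, -1.5−1.5) = 2.2794
Δθ = wrap(2.2794 − -1.3090) = -2.6948; ω₁ = Δθ/dt₁ = -1.3474
distance = √((-1.5−1.5)² + (1.5−-2)²) = 4.6098; v₂ = distance/dt₂ = 3.0732

ω₁ = -1.3474, v₂ = 3.0732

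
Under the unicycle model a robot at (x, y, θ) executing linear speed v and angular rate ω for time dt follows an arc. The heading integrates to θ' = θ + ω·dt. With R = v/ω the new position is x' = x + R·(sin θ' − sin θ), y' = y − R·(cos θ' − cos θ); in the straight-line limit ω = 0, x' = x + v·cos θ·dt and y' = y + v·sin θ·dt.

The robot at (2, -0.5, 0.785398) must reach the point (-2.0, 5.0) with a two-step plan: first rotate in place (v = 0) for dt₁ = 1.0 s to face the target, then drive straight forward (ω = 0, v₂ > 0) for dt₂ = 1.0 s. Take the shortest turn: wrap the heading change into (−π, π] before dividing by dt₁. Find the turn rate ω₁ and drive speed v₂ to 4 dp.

heading to target = atan2(5−-0.5, -2−2) = 2.1996
Δθ = wrap(2.1996 − 0.7854) = 1.4142; ω₁ = Δθ/dt₁ = 1.4142
distance = √((-2−2)² + (5−-0.5)²) = 6.8007; v₂ = distance/dt₂ = 6.8007

ω₁ = 1.4142, v₂ = 6.8007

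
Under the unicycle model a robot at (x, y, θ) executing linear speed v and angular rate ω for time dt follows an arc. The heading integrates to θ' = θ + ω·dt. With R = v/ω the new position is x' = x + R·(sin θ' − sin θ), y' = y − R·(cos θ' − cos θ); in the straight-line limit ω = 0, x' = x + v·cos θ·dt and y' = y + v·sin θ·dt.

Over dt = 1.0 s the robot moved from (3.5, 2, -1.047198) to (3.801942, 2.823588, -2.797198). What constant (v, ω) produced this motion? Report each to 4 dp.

v = -1.0000, ω = -1.7500

Δθ = -2.797198 − -1.047198 = -1.750000
ω = Δθ/dt = -1.750000/1.0 = -1.7500
R = −Δy/(cos θ' − cos θ) = 0.5714
v = R·ω = 0.5714·-1.7500 = -1.0000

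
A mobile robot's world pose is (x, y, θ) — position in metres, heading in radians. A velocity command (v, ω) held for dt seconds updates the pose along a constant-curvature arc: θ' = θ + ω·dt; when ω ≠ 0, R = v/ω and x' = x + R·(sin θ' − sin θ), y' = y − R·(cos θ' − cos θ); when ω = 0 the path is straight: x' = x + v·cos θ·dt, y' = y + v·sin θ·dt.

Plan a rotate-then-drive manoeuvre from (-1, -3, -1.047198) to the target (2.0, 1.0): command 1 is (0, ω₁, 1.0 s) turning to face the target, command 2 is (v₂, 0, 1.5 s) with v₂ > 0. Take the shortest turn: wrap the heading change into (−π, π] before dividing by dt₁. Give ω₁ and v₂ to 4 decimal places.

ω₁ = 1.9745, v₂ = 3.3333

heading to target = atan2(1−-3, 2−-1) = 0.9273
Δθ = wrap(0.9273 − -1.0472) = 1.9745; ω₁ = Δθ/dt₁ = 1.9745
distance = √((2−-1)² + (1−-3)²) = 5.0000; v₂ = distance/dt₂ = 3.3333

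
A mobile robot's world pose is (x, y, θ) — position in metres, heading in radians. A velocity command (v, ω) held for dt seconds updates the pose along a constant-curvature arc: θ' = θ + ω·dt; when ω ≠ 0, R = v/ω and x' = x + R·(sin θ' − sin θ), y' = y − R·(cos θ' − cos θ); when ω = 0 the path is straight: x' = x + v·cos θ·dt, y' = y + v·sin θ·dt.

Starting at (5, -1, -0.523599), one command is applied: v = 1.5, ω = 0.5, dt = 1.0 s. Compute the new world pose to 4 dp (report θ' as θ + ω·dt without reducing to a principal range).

(6.4292, -1.4011, -0.0236)

θ' = -0.5236 + 0.5·1.0 = -0.0236
R = v/ω = 1.5/0.5 = 3.0000
x' = 5 + 3.0000·(sin -0.0236 − sin -0.5236) = 6.4292
y' = -1 − 3.0000·(cos -0.0236 − cos -0.5236) = -1.4011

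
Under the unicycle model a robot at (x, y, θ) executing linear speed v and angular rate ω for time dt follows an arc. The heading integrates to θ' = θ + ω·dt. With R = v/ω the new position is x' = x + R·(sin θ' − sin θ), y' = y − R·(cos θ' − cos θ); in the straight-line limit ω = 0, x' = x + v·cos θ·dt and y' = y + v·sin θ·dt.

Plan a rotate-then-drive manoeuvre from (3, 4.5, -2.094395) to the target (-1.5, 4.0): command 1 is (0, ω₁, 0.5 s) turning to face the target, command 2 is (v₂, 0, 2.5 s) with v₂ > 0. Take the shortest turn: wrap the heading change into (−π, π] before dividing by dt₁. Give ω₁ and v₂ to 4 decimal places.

ω₁ = -1.8731, v₂ = 1.8111

heading to target = atan2(4−4.5, -1.5−3) = -3.0309
Δθ = wrap(-3.0309 − -2.0944) = -0.9365; ω₁ = Δθ/dt₁ = -1.8731
distance = √((-1.5−3)² + (4−4.5)²) = 4.5277; v₂ = distance/dt₂ = 1.8111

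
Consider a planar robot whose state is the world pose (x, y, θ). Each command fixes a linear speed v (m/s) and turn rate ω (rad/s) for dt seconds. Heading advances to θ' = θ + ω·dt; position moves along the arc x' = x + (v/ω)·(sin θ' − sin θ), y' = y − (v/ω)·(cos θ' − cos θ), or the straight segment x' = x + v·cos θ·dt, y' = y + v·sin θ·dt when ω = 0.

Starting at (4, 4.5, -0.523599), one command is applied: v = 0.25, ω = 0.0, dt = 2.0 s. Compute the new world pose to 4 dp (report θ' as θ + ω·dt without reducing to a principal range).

(4.4330, 4.2500, -0.5236)

θ' = -0.5236 + 0.0·2.0 = -0.5236
ω = 0 → straight: x' = 4 + 0.25·cos(-0.5236)·2.0 = 4.4330
y' = 4.5 + 0.25·sin(-0.5236)·2.0 = 4.2500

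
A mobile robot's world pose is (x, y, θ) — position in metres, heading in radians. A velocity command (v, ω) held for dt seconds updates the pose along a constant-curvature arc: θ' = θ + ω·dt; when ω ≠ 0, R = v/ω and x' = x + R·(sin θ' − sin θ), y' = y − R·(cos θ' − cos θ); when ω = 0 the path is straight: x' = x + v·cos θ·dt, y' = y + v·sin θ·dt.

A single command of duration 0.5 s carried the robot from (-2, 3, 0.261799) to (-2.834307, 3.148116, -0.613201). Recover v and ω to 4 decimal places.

Δθ = -0.613201 − 0.261799 = -0.875000
ω = Δθ/dt = -0.875000/0.5 = -1.7500
R = Δx/(sin θ' − sin θ) = 1.0000
v = R·ω = 1.0000·-1.7500 = -1.7500

v = -1.7500, ω = -1.7500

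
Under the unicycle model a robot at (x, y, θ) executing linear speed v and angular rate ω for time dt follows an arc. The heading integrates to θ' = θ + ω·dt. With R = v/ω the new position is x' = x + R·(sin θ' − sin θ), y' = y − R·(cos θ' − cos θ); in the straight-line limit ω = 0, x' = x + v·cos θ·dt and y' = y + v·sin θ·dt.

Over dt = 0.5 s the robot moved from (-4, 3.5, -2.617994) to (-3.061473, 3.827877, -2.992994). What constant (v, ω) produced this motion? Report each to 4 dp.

Δθ = -2.992994 − -2.617994 = -0.375000
ω = Δθ/dt = -0.375000/0.5 = -0.7500
R = Δx/(sin θ' − sin θ) = 2.6667
v = R·ω = 2.6667·-0.7500 = -2.0000

v = -2.0000, ω = -0.7500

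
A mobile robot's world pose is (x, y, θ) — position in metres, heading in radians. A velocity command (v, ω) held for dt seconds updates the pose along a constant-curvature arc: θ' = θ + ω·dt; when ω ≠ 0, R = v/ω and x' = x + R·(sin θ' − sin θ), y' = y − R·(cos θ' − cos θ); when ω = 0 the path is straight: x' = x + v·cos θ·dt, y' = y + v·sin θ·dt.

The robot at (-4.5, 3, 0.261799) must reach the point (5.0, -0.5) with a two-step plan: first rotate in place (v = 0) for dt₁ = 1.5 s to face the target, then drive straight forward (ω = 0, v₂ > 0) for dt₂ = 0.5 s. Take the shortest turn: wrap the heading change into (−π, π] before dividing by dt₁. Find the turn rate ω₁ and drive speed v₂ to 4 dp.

heading to target = atan2(-0.5−3, 5−-4.5) = -0.3530
Δθ = wrap(-0.3530 − 0.2618) = -0.6148; ω₁ = Δθ/dt₁ = -0.4099
distance = √((5−-4.5)² + (-0.5−3)²) = 10.1242; v₂ = distance/dt₂ = 20.2485

ω₁ = -0.4099, v₂ = 20.2485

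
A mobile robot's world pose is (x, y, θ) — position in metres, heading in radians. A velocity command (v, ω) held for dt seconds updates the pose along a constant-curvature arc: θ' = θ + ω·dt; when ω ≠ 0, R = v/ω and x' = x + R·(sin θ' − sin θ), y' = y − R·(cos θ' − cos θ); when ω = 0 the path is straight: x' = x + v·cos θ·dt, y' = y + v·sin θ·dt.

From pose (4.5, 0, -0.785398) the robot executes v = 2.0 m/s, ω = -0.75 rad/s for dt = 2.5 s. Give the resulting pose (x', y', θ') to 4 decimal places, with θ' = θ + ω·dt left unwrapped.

(3.8486, -4.2495, -2.6604)

θ' = -0.7854 + -0.75·2.5 = -2.6604
R = v/ω = 2.0/-0.75 = -2.6667
x' = 4.5 + -2.6667·(sin -2.6604 − sin -0.7854) = 3.8486
y' = 0 − -2.6667·(cos -2.6604 − cos -0.7854) = -4.2495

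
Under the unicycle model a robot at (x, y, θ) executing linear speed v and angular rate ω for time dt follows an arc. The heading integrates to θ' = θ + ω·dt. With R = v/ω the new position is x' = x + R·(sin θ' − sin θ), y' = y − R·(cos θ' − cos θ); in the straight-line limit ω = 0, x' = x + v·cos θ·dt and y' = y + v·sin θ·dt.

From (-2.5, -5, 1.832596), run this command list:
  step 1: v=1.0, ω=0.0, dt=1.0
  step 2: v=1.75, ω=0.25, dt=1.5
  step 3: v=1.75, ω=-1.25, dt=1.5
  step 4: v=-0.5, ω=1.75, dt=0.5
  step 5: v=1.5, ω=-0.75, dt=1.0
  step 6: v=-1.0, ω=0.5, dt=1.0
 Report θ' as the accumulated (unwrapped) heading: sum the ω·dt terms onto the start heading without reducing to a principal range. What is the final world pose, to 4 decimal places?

(-3.1637, 0.7442, 0.9576)

step 1: θ'=1.8326 (straight) → pose (-2.7588, -4.0341, 1.8326)
step 2: θ'=2.2076 (R=7.0000) → pose (-3.8923, -1.6834, 2.2076)
step 3: θ'=0.3326 (R=-1.4000) → pose (-3.2238, 0.4723, 0.3326)
step 4: θ'=1.2076 (R=-0.2857) → pose (-3.3976, 0.3038, 1.2076)
step 5: θ'=0.4576 (R=-2.0000) → pose (-2.4116, 1.3875, 0.4576)
step 6: θ'=0.9576 (R=-2.0000) → pose (-3.1637, 0.7442, 0.9576)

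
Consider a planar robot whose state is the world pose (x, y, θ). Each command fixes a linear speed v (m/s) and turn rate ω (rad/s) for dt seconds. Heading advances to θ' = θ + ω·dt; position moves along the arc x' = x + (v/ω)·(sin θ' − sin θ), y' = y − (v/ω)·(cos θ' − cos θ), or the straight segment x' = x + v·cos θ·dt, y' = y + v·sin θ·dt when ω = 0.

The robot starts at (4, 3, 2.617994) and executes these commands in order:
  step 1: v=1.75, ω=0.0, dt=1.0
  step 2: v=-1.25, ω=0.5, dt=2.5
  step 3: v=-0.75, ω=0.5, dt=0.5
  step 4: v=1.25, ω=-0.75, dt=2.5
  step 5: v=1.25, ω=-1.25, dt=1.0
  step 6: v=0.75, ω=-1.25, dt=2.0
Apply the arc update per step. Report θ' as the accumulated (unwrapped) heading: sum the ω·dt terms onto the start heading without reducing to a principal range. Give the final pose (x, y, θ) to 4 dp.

step 1: θ'=2.6180 (straight) → pose (2.4845, 3.8750, 2.6180)
step 2: θ'=3.8680 (R=-2.5000) → pose (5.3949, 4.1711, 3.8680)
step 3: θ'=4.1180 (R=-1.5000) → pose (5.6414, 4.4525, 4.1180)
step 4: θ'=2.2430 (R=-1.6667) → pose (2.9565, 4.3480, 2.2430)
step 5: θ'=0.9930 (R=-1.0000) → pose (2.9013, 5.5169, 0.9930)
step 6: θ'=-1.5070 (R=-0.6000) → pose (4.0026, 5.2274, -1.5070)

(4.0026, 5.2274, -1.5070)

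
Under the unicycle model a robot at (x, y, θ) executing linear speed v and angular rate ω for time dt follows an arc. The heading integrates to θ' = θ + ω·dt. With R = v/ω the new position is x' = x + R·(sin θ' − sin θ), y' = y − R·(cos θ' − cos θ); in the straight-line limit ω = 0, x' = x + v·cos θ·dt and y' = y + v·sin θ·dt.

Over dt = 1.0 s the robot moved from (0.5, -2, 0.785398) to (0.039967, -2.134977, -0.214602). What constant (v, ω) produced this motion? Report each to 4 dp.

v = -0.5000, ω = -1.0000

Δθ = -0.214602 − 0.785398 = -1.000000
ω = Δθ/dt = -1.000000/1.0 = -1.0000
R = Δx/(sin θ' − sin θ) = 0.5000
v = R·ω = 0.5000·-1.0000 = -0.5000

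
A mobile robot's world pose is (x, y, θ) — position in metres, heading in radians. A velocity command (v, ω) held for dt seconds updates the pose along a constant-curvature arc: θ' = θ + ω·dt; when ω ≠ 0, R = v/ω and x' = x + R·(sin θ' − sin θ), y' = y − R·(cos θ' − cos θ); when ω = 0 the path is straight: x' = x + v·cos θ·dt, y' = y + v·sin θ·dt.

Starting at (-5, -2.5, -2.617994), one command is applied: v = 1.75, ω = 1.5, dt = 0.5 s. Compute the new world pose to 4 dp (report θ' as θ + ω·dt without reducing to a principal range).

θ' = -2.6180 + 1.5·0.5 = -1.8680
R = v/ω = 1.75/1.5 = 1.1667
x' = -5 + 1.1667·(sin -1.8680 − sin -2.6180) = -5.5322
y' = -2.5 − 1.1667·(cos -1.8680 − cos -2.6180) = -3.1687

(-5.5322, -3.1687, -1.8680)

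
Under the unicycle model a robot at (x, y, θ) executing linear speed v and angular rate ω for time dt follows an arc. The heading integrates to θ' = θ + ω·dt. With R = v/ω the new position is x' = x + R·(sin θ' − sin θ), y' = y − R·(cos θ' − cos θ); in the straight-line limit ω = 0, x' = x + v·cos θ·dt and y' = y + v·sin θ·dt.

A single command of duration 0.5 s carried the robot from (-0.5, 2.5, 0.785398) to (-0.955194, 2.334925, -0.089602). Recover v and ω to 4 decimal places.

v = -1.0000, ω = -1.7500

Δθ = -0.089602 − 0.785398 = -0.875000
ω = Δθ/dt = -0.875000/0.5 = -1.7500
R = Δx/(sin θ' − sin θ) = 0.5714
v = R·ω = 0.5714·-1.7500 = -1.0000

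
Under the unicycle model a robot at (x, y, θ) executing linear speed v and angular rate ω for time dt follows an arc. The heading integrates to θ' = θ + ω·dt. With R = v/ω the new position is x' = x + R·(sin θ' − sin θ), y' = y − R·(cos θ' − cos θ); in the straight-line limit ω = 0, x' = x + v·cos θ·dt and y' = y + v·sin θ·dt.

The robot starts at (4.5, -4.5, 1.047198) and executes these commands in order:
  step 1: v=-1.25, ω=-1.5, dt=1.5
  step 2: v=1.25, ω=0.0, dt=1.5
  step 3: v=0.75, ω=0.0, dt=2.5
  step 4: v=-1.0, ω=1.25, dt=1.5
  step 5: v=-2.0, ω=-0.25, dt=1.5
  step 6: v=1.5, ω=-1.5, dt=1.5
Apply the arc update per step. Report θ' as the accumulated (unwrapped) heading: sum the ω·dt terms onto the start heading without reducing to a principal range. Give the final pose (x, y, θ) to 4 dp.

(1.6870, -10.2625, -1.9528)

step 1: θ'=-1.2028 (R=0.8333) → pose (3.0008, -4.3831, -1.2028)
step 2: θ'=-1.2028 (straight) → pose (3.6753, -6.1326, -1.2028)
step 3: θ'=-1.2028 (straight) → pose (4.3498, -7.8821, -1.2028)
step 4: θ'=0.6722 (R=-0.8000) → pose (3.1052, -7.5439, 0.6722)
step 5: θ'=0.2972 (R=8.0000) → pose (0.4663, -8.9335, 0.2972)
step 6: θ'=-1.9528 (R=-1.0000) → pose (1.6870, -10.2625, -1.9528)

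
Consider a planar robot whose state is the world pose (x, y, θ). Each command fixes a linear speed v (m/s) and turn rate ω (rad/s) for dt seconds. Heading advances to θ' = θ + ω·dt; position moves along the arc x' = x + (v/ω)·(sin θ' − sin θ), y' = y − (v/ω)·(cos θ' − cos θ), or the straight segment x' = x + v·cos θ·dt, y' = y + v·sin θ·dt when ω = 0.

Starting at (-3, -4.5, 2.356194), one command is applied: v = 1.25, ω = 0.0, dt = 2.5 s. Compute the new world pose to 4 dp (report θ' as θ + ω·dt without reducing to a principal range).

θ' = 2.3562 + 0.0·2.5 = 2.3562
ω = 0 → straight: x' = -3 + 1.25·cos(2.3562)·2.5 = -5.2097
y' = -4.5 + 1.25·sin(2.3562)·2.5 = -2.2903

(-5.2097, -2.2903, 2.3562)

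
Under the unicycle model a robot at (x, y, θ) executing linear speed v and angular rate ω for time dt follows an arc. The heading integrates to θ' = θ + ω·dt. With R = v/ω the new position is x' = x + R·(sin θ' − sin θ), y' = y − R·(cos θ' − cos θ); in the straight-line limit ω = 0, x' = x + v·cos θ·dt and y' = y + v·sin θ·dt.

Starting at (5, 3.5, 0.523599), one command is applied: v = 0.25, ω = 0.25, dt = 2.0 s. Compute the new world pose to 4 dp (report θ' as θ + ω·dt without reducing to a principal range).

(5.3540, 3.8457, 1.0236)

θ' = 0.5236 + 0.25·2.0 = 1.0236
R = v/ω = 0.25/0.25 = 1.0000
x' = 5 + 1.0000·(sin 1.0236 − sin 0.5236) = 5.3540
y' = 3.5 − 1.0000·(cos 1.0236 − cos 0.5236) = 3.8457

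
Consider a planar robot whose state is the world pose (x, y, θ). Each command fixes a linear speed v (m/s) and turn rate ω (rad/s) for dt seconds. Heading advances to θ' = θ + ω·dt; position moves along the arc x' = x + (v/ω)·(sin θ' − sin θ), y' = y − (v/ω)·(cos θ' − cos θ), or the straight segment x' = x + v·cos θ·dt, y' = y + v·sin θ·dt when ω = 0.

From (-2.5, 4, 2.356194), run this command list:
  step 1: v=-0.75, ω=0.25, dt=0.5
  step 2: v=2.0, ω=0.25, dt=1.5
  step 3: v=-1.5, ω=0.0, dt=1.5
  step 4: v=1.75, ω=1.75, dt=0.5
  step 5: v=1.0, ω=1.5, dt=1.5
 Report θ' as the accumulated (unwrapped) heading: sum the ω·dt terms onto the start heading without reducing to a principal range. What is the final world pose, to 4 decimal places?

step 1: θ'=2.4812 (R=-3.0000) → pose (-2.2190, 3.7521, 2.4812)
step 2: θ'=2.8562 (R=8.0000) → pose (-4.8741, 5.1105, 2.8562)
step 3: θ'=2.8562 (straight) → pose (-2.7151, 4.4770, 2.8562)
step 4: θ'=3.7312 (R=1.0000) → pose (-3.5527, 4.3486, 3.7312)
step 5: θ'=5.9812 (R=0.6667) → pose (-3.3803, 3.1580, 5.9812)

(-3.3803, 3.1580, 5.9812)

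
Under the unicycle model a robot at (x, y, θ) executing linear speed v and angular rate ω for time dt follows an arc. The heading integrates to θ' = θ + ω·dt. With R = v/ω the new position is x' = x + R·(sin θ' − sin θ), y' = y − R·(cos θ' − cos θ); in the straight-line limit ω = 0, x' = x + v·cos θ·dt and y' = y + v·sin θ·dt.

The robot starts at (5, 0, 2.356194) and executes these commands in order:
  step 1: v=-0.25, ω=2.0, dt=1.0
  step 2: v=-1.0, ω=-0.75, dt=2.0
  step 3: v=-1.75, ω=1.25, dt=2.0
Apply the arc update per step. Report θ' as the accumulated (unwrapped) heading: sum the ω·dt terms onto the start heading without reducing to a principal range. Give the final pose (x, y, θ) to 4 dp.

(8.3445, 3.0430, 5.3562)

step 1: θ'=4.3562 (R=-0.1250) → pose (5.2055, 0.0448, 4.3562)
step 2: θ'=2.8562 (R=1.3333) → pose (6.8306, 0.8593, 2.8562)
step 3: θ'=5.3562 (R=-1.4000) → pose (8.3445, 3.0430, 5.3562)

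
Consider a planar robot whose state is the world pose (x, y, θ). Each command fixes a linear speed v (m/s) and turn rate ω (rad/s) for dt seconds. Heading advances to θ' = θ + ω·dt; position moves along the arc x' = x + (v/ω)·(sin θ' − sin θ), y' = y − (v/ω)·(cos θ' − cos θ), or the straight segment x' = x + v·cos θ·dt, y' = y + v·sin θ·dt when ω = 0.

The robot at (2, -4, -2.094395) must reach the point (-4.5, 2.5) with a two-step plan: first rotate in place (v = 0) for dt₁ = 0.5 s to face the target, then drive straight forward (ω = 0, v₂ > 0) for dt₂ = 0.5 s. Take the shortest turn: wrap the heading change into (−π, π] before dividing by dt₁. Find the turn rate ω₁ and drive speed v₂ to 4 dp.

heading to target = atan2(2.5−-4, -4.5−2) = 2.3562
Δθ = wrap(2.3562 − -2.0944) = -1.8326; ω₁ = Δθ/dt₁ = -3.6652
distance = √((-4.5−2)² + (2.5−-4)²) = 9.1924; v₂ = distance/dt₂ = 18.3848

ω₁ = -3.6652, v₂ = 18.3848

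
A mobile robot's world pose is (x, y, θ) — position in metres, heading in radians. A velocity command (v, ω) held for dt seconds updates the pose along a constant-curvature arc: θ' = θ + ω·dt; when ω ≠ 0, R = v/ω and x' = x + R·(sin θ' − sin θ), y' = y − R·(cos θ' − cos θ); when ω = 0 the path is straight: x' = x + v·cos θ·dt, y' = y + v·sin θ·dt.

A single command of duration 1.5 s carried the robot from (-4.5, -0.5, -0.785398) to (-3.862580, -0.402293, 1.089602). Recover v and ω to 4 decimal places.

Δθ = 1.089602 − -0.785398 = 1.875000
ω = Δθ/dt = 1.875000/1.5 = 1.2500
R = Δx/(sin θ' − sin θ) = 0.4000
v = R·ω = 0.4000·1.2500 = 0.5000

v = 0.5000, ω = 1.2500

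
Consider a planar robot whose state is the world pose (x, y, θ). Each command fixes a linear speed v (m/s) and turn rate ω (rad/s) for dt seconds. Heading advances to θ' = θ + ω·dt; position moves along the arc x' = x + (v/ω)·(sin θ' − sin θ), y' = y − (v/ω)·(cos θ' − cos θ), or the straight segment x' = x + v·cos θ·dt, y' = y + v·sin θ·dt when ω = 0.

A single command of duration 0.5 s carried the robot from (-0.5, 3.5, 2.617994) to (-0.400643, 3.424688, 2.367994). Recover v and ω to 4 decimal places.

Δθ = 2.367994 − 2.617994 = -0.250000
ω = Δθ/dt = -0.250000/0.5 = -0.5000
R = Δx/(sin θ' − sin θ) = 0.5000
v = R·ω = 0.5000·-0.5000 = -0.2500

v = -0.2500, ω = -0.5000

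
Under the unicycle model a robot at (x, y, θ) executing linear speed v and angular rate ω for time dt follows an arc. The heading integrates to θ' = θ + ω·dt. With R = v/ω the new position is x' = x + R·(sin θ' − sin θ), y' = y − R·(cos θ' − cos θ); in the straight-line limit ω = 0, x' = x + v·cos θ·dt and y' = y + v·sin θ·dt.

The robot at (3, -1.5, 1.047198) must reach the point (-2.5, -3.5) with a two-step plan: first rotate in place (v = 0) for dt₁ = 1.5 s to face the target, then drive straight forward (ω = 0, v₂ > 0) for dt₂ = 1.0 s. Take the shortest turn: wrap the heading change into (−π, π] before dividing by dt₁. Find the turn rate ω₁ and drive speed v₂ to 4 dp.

ω₁ = 1.6288, v₂ = 5.8523

heading to target = atan2(-3.5−-1.5, -2.5−3) = -2.7928
Δθ = wrap(-2.7928 − 1.0472) = 2.4432; ω₁ = Δθ/dt₁ = 1.6288
distance = √((-2.5−3)² + (-3.5−-1.5)²) = 5.8523; v₂ = distance/dt₂ = 5.8523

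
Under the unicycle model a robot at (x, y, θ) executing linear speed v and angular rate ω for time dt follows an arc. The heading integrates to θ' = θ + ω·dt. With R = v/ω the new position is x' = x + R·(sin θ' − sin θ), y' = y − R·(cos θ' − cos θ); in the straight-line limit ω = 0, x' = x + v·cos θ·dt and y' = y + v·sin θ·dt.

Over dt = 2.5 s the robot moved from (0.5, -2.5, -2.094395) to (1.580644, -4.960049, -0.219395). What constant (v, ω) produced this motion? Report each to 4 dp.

Δθ = -0.219395 − -2.094395 = 1.875000
ω = Δθ/dt = 1.875000/2.5 = 0.7500
R = −Δy/(cos θ' − cos θ) = 1.6667
v = R·ω = 1.6667·0.7500 = 1.2500

v = 1.2500, ω = 0.7500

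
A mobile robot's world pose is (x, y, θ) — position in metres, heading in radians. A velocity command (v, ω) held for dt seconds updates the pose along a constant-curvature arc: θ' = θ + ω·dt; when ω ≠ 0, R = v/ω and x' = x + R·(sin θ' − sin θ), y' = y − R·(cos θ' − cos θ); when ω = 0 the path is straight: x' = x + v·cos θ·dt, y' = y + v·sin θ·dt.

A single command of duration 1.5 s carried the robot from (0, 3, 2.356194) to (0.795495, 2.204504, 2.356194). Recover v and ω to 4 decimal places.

Δθ = 2.356194 − 2.356194 = 0.000000
ω = Δθ/dt = 0.000000/1.5 = 0.0000
ω = 0 → v = (Δx·cos θ + Δy·sin θ)/dt = -0.7500

v = -0.7500, ω = 0.0000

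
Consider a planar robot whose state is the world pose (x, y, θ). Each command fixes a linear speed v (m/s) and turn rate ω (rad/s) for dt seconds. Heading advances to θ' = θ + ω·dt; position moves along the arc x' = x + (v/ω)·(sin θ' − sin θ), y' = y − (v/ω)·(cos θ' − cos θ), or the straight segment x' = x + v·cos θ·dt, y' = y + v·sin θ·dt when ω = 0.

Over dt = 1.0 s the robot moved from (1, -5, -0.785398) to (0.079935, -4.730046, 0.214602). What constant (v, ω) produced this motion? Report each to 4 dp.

v = -1.0000, ω = 1.0000

Δθ = 0.214602 − -0.785398 = 1.000000
ω = Δθ/dt = 1.000000/1.0 = 1.0000
R = Δx/(sin θ' − sin θ) = -1.0000
v = R·ω = -1.0000·1.0000 = -1.0000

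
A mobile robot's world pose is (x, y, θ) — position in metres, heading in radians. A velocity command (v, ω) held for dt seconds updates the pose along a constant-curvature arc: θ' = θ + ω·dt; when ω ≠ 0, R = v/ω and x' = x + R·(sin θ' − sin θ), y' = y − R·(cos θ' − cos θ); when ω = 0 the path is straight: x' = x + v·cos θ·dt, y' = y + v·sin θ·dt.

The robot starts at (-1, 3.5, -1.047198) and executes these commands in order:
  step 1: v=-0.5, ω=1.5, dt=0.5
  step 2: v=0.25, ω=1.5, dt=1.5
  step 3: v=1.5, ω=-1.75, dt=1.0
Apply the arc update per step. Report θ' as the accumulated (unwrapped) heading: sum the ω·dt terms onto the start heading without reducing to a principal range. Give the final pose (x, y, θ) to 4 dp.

(-0.3649, 5.0326, 0.2028)

step 1: θ'=-0.2972 (R=-0.3333) → pose (-1.1911, 3.6521, -0.2972)
step 2: θ'=1.9528 (R=0.1667) → pose (-0.9876, 3.8735, 1.9528)
step 3: θ'=0.2028 (R=-0.8571) → pose (-0.3649, 5.0326, 0.2028)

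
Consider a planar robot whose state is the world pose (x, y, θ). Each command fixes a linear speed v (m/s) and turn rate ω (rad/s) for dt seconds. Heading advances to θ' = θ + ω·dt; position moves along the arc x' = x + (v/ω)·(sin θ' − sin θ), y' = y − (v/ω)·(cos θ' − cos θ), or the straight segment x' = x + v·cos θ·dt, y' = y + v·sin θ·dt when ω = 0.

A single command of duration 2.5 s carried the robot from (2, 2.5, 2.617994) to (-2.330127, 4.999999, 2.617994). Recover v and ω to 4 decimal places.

Δθ = 2.617994 − 2.617994 = 0.000000
ω = Δθ/dt = 0.000000/2.5 = 0.0000
ω = 0 → v = (Δx·cos θ + Δy·sin θ)/dt = 2.0000

v = 2.0000, ω = 0.0000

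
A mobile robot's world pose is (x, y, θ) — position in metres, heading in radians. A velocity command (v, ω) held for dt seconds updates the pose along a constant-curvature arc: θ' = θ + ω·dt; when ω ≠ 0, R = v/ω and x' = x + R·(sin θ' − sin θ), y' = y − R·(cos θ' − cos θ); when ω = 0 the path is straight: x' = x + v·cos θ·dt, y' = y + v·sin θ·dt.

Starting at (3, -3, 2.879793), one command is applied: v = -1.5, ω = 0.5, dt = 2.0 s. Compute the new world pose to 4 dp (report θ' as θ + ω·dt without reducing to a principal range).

θ' = 2.8798 + 0.5·2.0 = 3.8798
R = v/ω = -1.5/0.5 = -3.0000
x' = 3 + -3.0000·(sin 3.8798 − sin 2.8798) = 5.7953
y' = -3 − -3.0000·(cos 3.8798 − cos 2.8798) = -2.3213

(5.7953, -2.3213, 3.8798)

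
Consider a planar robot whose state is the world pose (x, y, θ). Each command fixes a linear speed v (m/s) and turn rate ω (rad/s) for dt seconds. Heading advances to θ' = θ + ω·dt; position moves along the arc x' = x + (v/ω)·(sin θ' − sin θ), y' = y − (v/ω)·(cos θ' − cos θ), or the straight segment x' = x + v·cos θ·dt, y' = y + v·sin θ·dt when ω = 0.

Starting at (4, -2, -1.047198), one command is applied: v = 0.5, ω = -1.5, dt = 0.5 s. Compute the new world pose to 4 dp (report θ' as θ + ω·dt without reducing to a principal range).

(4.0362, -2.2415, -1.7972)

θ' = -1.0472 + -1.5·0.5 = -1.7972
R = v/ω = 0.5/-1.5 = -0.3333
x' = 4 + -0.3333·(sin -1.7972 − sin -1.0472) = 4.0362
y' = -2 − -0.3333·(cos -1.7972 − cos -1.0472) = -2.2415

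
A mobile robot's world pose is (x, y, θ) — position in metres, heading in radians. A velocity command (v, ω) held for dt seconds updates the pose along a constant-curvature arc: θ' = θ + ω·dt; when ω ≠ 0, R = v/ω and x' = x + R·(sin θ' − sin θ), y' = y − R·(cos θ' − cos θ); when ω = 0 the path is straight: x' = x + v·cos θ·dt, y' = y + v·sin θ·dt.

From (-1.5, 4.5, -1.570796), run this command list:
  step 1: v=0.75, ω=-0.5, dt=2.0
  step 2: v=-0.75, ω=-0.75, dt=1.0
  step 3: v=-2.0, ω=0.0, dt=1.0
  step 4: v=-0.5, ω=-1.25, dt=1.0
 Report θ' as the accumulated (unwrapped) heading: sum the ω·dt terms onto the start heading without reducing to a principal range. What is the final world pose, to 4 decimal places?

(0.8217, 2.6867, -4.5708)

step 1: θ'=-2.5708 (R=-1.5000) → pose (-2.1895, 3.2378, -2.5708)
step 2: θ'=-3.3208 (R=1.0000) → pose (-1.4710, 3.3803, -3.3208)
step 3: θ'=-3.3208 (straight) → pose (0.4970, 3.0238, -3.3208)
step 4: θ'=-4.5708 (R=0.4000) → pose (0.8217, 2.6867, -4.5708)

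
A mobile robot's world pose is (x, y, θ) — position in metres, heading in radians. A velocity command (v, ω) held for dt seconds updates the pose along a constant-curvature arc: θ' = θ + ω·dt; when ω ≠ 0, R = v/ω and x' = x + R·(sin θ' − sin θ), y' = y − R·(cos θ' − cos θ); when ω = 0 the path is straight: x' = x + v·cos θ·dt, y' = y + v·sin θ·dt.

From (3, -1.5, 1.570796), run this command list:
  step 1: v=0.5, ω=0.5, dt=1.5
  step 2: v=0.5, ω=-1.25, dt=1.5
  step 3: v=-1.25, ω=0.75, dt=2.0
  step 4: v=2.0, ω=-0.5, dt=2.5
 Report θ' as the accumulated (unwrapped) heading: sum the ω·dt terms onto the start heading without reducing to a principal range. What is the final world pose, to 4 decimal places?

step 1: θ'=2.3208 (R=1.0000) → pose (2.7317, -0.8184, 2.3208)
step 2: θ'=0.4458 (R=-0.4000) → pose (2.8519, -0.1848, 0.4458)
step 3: θ'=1.9458 (R=-1.6667) → pose (2.0197, -2.2990, 1.9458)
step 4: θ'=0.6958 (R=-4.0000) → pose (3.1777, 2.2362, 0.6958)

(3.1777, 2.2362, 0.6958)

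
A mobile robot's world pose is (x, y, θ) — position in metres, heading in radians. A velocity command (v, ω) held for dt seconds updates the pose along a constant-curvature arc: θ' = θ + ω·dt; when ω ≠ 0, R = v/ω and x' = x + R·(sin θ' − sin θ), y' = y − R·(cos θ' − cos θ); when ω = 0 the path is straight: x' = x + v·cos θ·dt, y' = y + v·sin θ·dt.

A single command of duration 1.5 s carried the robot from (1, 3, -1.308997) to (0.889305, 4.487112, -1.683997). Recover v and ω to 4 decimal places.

v = -1.0000, ω = -0.2500

Δθ = -1.683997 − -1.308997 = -0.375000
ω = Δθ/dt = -0.375000/1.5 = -0.2500
R = −Δy/(cos θ' − cos θ) = 4.0000
v = R·ω = 4.0000·-0.2500 = -1.0000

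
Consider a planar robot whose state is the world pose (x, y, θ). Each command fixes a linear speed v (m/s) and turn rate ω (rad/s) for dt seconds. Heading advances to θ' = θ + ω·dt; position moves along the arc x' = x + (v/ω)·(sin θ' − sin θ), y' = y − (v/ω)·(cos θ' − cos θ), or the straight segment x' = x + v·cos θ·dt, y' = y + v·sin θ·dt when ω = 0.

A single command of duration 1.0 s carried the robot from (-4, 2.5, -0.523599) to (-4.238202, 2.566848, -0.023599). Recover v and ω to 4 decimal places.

Δθ = -0.023599 − -0.523599 = 0.500000
ω = Δθ/dt = 0.500000/1.0 = 0.5000
R = Δx/(sin θ' − sin θ) = -0.5000
v = R·ω = -0.5000·0.5000 = -0.2500

v = -0.2500, ω = 0.5000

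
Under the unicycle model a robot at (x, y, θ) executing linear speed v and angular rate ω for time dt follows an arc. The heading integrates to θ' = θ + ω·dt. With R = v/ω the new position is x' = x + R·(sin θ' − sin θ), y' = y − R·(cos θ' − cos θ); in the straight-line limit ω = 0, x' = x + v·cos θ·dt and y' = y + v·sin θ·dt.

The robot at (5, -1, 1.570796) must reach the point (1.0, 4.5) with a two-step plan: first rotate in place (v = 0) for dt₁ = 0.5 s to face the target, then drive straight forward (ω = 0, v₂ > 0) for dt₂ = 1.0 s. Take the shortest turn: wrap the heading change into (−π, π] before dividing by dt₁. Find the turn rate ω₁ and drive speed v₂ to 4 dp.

heading to target = atan2(4.5−-1, 1−5) = 2.1996
Δθ = wrap(2.1996 − 1.5708) = 0.6288; ω₁ = Δθ/dt₁ = 1.2576
distance = √((1−5)² + (4.5−-1)²) = 6.8007; v₂ = distance/dt₂ = 6.8007

ω₁ = 1.2576, v₂ = 6.8007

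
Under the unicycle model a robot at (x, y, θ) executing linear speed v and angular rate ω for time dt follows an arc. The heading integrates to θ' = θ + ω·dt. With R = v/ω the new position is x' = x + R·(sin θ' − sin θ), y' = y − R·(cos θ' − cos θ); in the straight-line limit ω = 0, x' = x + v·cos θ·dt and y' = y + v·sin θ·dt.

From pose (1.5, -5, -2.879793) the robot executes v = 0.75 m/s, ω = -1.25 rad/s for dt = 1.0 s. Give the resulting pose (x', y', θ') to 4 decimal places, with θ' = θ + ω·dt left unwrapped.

(0.8437, -4.7506, -4.1298)

θ' = -2.8798 + -1.25·1.0 = -4.1298
R = v/ω = 0.75/-1.25 = -0.6000
x' = 1.5 + -0.6000·(sin -4.1298 − sin -2.8798) = 0.8437
y' = -5 − -0.6000·(cos -4.1298 − cos -2.8798) = -4.7506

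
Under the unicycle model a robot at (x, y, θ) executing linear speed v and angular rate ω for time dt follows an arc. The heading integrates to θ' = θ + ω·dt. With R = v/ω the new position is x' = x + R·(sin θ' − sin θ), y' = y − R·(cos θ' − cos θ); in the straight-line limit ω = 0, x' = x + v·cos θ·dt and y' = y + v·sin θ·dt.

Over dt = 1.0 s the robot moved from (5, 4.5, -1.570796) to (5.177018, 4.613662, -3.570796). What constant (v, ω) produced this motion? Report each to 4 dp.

v = -0.2500, ω = -2.0000

Δθ = -3.570796 − -1.570796 = -2.000000
ω = Δθ/dt = -2.000000/1.0 = -2.0000
R = Δx/(sin θ' − sin θ) = 0.1250
v = R·ω = 0.1250·-2.0000 = -0.2500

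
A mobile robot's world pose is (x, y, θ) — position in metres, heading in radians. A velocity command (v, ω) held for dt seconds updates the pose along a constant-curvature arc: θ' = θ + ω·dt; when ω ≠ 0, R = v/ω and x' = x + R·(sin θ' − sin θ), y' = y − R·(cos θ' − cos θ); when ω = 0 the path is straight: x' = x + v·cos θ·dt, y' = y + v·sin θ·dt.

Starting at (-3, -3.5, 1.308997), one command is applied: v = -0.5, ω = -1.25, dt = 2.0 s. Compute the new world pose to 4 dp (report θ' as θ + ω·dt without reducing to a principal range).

θ' = 1.3090 + -1.25·2.0 = -1.1910
R = v/ω = -0.5/-1.25 = 0.4000
x' = -3 + 0.4000·(sin -1.1910 − sin 1.3090) = -3.7579
y' = -3.5 − 0.4000·(cos -1.1910 − cos 1.3090) = -3.5448

(-3.7579, -3.5448, -1.1910)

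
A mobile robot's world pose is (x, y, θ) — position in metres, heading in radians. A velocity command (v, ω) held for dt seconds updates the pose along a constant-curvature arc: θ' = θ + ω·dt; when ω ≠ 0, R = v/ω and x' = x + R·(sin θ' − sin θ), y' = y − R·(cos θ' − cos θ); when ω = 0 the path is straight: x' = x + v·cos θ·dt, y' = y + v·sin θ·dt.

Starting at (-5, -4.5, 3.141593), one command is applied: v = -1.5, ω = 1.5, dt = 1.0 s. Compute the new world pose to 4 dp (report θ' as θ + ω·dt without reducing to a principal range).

θ' = 3.1416 + 1.5·1.0 = 4.6416
R = v/ω = -1.5/1.5 = -1.0000
x' = -5 + -1.0000·(sin 4.6416 − sin 3.1416) = -4.0025
y' = -4.5 − -1.0000·(cos 4.6416 − cos 3.1416) = -3.5707

(-4.0025, -3.5707, 4.6416)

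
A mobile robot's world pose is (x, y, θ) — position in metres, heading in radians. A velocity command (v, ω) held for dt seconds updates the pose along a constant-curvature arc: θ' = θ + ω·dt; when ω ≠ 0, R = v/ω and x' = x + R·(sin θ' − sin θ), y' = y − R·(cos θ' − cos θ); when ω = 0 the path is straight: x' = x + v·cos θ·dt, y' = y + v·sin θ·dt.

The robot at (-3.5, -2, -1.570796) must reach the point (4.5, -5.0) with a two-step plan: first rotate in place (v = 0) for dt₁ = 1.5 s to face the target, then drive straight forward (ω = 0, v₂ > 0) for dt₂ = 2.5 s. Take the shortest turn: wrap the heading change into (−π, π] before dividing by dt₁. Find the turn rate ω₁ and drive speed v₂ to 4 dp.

ω₁ = 0.8080, v₂ = 3.4176

heading to target = atan2(-5−-2, 4.5−-3.5) = -0.3588
Δθ = wrap(-0.3588 − -1.5708) = 1.2120; ω₁ = Δθ/dt₁ = 0.8080
distance = √((4.5−-3.5)² + (-5−-2)²) = 8.5440; v₂ = distance/dt₂ = 3.4176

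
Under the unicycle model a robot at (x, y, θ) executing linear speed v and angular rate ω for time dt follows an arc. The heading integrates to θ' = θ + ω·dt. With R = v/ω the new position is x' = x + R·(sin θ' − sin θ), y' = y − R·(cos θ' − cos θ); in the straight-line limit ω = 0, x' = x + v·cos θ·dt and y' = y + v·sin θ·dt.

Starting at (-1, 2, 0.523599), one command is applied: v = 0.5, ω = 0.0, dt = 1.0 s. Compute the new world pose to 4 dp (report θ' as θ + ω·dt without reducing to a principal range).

(-0.5670, 2.2500, 0.5236)

θ' = 0.5236 + 0.0·1.0 = 0.5236
ω = 0 → straight: x' = -1 + 0.5·cos(0.5236)·1.0 = -0.5670
y' = 2 + 0.5·sin(0.5236)·1.0 = 2.2500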